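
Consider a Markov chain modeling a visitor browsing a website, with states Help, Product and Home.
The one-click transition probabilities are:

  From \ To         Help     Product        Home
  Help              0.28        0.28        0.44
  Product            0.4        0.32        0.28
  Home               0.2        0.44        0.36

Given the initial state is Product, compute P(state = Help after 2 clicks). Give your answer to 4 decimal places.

Sum over the intermediate state after 1 click:
P = P(Product→Help)·P(Help→Help) + P(Product→Product)·P(Product→Help) + P(Product→Home)·P(Home→Help)
  = 0.4×0.28 + 0.32×0.4 + 0.28×0.2
  = 0.1120 + 0.1280 + 0.0560 = 0.2960

0.2960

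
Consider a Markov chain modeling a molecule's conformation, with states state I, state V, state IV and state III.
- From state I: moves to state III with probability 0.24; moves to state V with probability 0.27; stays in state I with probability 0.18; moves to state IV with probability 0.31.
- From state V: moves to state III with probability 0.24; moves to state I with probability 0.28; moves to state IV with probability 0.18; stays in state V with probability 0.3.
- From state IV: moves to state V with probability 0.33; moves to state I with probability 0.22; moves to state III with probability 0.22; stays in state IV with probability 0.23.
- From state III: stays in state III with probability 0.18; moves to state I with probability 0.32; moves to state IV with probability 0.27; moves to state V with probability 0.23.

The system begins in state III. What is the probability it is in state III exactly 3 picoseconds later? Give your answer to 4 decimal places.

0.2215

Propagate the distribution vector 3 picoseconds from state III.
After 0 picoseconds: (0.0000, 0.0000, 0.0000, 1.0000)
After 1 picosecond: (0.3200, 0.2300, 0.2700, 0.1800)
After 2 picoseconds: (0.2390, 0.2859, 0.2513, 0.2238)
After 3 picoseconds: (0.2500, 0.2847, 0.2438, 0.2215)
P(in state III after 3 picoseconds) = 0.2215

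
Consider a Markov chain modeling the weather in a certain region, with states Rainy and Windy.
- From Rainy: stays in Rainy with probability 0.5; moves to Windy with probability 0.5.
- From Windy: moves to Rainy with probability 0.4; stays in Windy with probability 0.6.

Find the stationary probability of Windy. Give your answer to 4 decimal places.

Let the stationary distribution be π with π = πP and π_1 + π_2 = 1.
π_1 = 0.5·π_1 + 0.4·π_2
Solving with the normalization constraint gives π = (0.4444, 0.5556).
So the stationary probability of Windy is 0.5556.

0.5556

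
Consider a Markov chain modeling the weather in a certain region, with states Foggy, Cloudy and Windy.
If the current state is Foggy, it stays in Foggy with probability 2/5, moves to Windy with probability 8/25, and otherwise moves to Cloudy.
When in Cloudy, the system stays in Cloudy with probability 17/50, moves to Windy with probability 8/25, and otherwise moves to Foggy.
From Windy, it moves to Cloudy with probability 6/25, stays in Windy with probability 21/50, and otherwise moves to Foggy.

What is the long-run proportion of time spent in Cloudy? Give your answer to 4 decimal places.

0.2827

Let the stationary distribution be π with π = πP and π_1 + π_2 + π_3 = 1.
π_1 = 0.4·π_1 + 0.34·π_2 + 0.34·π_3
π_2 = 0.28·π_1 + 0.34·π_2 + 0.24·π_3
Solving with the normalization constraint gives π = (0.3617, 0.2827, 0.3556).
So the stationary probability of Cloudy is 0.2827.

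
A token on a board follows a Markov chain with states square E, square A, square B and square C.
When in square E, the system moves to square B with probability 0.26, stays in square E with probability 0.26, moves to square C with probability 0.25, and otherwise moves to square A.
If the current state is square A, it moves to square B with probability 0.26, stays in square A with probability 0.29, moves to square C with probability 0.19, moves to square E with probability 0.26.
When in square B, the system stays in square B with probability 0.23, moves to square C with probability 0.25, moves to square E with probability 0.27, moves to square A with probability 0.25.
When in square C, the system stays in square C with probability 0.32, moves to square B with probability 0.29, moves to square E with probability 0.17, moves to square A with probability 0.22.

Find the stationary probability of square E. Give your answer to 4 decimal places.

0.2398

Let the stationary distribution be π with π = πP and π_1 + π_2 + π_3 + π_4 = 1.
π_1 = 0.26·π_1 + 0.26·π_2 + 0.27·π_3 + 0.17·π_4
π_2 = 0.23·π_1 + 0.29·π_2 + 0.25·π_3 + 0.22·π_4
π_3 = 0.26·π_1 + 0.26·π_2 + 0.23·π_3 + 0.29·π_4
Solving with the normalization constraint gives π = (0.2398, 0.2475, 0.2598, 0.2528).
So the stationary probability of square E is 0.2398.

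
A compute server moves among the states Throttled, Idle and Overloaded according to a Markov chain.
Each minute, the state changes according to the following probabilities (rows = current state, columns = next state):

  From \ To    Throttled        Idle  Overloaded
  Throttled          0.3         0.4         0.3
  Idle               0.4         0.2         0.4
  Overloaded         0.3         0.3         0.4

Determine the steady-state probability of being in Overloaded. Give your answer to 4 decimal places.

0.3670

Let the stationary distribution be π with π = πP and π_1 + π_2 + π_3 = 1.
π_1 = 0.3·π_1 + 0.4·π_2 + 0.3·π_3
π_2 = 0.4·π_1 + 0.2·π_2 + 0.3·π_3
Solving with the normalization constraint gives π = (0.3303, 0.3028, 0.3670).
So the stationary probability of Overloaded is 0.3670.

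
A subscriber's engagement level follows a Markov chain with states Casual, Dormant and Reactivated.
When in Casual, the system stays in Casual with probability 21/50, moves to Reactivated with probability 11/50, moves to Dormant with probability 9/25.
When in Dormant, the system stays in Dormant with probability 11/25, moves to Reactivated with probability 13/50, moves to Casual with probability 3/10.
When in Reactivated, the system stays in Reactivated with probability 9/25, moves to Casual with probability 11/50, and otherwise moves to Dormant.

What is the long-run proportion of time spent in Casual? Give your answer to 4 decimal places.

0.3159

Let the stationary distribution be π with π = πP and π_1 + π_2 + π_3 = 1.
π_1 = 0.42·π_1 + 0.3·π_2 + 0.22·π_3
π_2 = 0.36·π_1 + 0.44·π_2 + 0.42·π_3
Solving with the normalization constraint gives π = (0.3159, 0.4092, 0.2748).
So the stationary probability of Casual is 0.3159.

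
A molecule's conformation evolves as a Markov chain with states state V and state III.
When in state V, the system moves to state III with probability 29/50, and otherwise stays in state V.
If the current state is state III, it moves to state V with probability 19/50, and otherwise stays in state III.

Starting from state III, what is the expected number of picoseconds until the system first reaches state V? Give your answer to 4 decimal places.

Let t(s) be the expected number of picoseconds to first reach state V from state s, with t(state V) = 0. Conditioning on the first picosecond:
t(state III) = 1 + 0.62·t(state III)
Solving: t(state III) = 2.6316.
Expected picoseconds from state III to state V: 2.6316.

2.6316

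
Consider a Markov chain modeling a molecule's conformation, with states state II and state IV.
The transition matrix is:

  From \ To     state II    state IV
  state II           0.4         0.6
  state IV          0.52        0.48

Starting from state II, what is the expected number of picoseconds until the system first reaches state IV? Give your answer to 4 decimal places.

1.6667

Let t(s) be the expected number of picoseconds to first reach state IV from state s, with t(state IV) = 0. Conditioning on the first picosecond:
t(state II) = 1 + 0.4·t(state II)
Solving: t(state II) = 1.6667.
Expected picoseconds from state II to state IV: 1.6667.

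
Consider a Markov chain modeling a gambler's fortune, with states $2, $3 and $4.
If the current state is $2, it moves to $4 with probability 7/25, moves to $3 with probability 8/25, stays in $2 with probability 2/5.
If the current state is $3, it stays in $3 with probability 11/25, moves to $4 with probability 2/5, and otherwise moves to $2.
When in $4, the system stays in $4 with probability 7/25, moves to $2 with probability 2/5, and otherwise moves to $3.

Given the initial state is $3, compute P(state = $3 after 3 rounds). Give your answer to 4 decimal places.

0.3647

Propagate the distribution vector 3 rounds from $3.
After 0 rounds: (0.0000, 1.0000, 0.0000)
After 1 round: (0.1600, 0.4400, 0.4000)
After 2 rounds: (0.2944, 0.3728, 0.3328)
After 3 rounds: (0.3105, 0.3647, 0.3247)
P(in $3 after 3 rounds) = 0.3647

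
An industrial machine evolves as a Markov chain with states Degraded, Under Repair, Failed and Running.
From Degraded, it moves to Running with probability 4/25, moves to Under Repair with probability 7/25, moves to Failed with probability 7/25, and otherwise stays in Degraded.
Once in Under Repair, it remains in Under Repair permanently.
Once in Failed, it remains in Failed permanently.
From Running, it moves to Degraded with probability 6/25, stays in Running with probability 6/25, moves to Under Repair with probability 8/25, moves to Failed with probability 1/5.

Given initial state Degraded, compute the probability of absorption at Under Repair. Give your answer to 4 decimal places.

0.5189

Let h(s) be the probability of absorption at Under Repair starting from transient state s. Then h(Under Repair) = 1 and h(Failed) = 0. By first-step analysis:
h(Degraded) = 0.28·h(Degraded) + 0.28·1 + 0.28·0 + 0.16·h(Running)
h(Running) = 0.24·h(Degraded) + 0.32·1 + 0.2·0 + 0.24·h(Running)
Solving: h(Degraded) = 0.5189, h(Running) = 0.5849.
Starting from Degraded, the probability is 0.5189.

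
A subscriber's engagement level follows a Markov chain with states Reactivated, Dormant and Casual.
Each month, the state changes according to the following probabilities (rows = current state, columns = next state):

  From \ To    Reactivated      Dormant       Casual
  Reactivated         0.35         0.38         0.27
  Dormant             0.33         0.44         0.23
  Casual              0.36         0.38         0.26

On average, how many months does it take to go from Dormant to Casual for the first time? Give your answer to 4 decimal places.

Let t(s) be the expected number of months to first reach Casual from state s, with t(Casual) = 0. Conditioning on the first month:
t(Reactivated) = 1 + 0.35·t(Reactivated) + 0.38·t(Dormant)
t(Dormant) = 1 + 0.33·t(Reactivated) + 0.44·t(Dormant)
Solving: t(Reactivated) = 3.9396, t(Dormant) = 4.1073.
Expected months from Dormant to Casual: 4.1073.

4.1073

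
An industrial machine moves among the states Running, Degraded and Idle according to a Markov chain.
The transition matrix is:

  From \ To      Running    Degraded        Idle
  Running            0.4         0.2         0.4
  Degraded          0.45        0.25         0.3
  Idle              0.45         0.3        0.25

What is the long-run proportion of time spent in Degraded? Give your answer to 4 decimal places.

Let the stationary distribution be π with π = πP and π_1 + π_2 + π_3 = 1.
π_1 = 0.4·π_1 + 0.45·π_2 + 0.45·π_3
π_2 = 0.2·π_1 + 0.25·π_2 + 0.3·π_3
Solving with the normalization constraint gives π = (0.4286, 0.2449, 0.3265).
So the stationary probability of Degraded is 0.2449.

0.2449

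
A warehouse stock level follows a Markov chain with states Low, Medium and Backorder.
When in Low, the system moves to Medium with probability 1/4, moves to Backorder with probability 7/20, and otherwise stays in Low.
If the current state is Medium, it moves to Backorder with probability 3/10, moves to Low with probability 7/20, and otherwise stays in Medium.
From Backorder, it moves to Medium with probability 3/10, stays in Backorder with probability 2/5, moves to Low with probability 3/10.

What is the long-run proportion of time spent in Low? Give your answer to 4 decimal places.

Let the stationary distribution be π with π = πP and π_1 + π_2 + π_3 = 1.
π_1 = 0.4·π_1 + 0.35·π_2 + 0.3·π_3
π_2 = 0.25·π_1 + 0.35·π_2 + 0.3·π_3
Solving with the normalization constraint gives π = (0.3499, 0.2974, 0.3528).
So the stationary probability of Low is 0.3499.

0.3499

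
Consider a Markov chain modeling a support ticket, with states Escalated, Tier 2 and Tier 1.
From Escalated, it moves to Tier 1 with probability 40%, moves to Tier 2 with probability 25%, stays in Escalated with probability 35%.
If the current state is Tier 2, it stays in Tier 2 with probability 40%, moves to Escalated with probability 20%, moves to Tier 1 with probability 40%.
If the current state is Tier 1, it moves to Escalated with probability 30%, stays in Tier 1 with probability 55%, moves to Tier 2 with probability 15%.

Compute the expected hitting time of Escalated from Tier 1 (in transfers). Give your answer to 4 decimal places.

Let t(s) be the expected number of transfers to first reach Escalated from state s, with t(Escalated) = 0. Conditioning on the first transfer:
t(Tier 2) = 1 + 0.4·t(Tier 2) + 0.4·t(Tier 1)
t(Tier 1) = 1 + 0.15·t(Tier 2) + 0.55·t(Tier 1)
Solving: t(Tier 2) = 4.0476, t(Tier 1) = 3.5714.
Expected transfers from Tier 1 to Escalated: 3.5714.

3.5714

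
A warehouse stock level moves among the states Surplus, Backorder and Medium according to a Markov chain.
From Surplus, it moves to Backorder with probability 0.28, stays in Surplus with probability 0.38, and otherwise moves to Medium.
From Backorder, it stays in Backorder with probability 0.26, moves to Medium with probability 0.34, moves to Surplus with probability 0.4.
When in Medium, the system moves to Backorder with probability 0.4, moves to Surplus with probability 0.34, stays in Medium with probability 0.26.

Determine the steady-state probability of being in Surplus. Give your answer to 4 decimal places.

Let the stationary distribution be π with π = πP and π_1 + π_2 + π_3 = 1.
π_1 = 0.38·π_1 + 0.4·π_2 + 0.34·π_3
π_2 = 0.28·π_1 + 0.26·π_2 + 0.4·π_3
Solving with the normalization constraint gives π = (0.3736, 0.3115, 0.3148).
So the stationary probability of Surplus is 0.3736.

0.3736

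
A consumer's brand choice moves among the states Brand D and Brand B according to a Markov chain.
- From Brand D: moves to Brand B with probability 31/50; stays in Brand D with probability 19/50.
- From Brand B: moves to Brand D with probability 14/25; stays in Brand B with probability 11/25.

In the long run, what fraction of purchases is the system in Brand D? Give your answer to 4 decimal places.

Let the stationary distribution be π with π = πP and π_1 + π_2 = 1.
π_1 = 0.38·π_1 + 0.56·π_2
Solving with the normalization constraint gives π = (0.4746, 0.5254).
So the stationary probability of Brand D is 0.4746.

0.4746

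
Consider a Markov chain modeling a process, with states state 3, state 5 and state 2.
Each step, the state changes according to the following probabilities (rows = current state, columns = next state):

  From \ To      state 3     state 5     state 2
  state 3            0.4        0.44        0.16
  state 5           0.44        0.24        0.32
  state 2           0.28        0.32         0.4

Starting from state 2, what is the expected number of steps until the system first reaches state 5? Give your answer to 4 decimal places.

Let t(s) be the expected number of steps to first reach state 5 from state s, with t(state 5) = 0. Conditioning on the first step:
t(state 3) = 1 + 0.4·t(state 3) + 0.16·t(state 2)
t(state 2) = 1 + 0.28·t(state 3) + 0.4·t(state 2)
Solving: t(state 3) = 2.4112, t(state 2) = 2.7919.
Expected steps from state 2 to state 5: 2.7919.

2.7919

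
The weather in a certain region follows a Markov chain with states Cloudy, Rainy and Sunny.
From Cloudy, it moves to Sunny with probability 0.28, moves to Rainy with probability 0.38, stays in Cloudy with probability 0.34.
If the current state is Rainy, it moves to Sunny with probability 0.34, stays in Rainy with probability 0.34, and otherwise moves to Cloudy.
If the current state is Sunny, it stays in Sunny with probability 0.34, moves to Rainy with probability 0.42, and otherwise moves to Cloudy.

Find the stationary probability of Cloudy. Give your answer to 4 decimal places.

0.3002

Let the stationary distribution be π with π = πP and π_1 + π_2 + π_3 = 1.
π_1 = 0.34·π_1 + 0.32·π_2 + 0.24·π_3
π_2 = 0.38·π_1 + 0.34·π_2 + 0.42·π_3
Solving with the normalization constraint gives π = (0.3002, 0.3778, 0.3220).
So the stationary probability of Cloudy is 0.3002.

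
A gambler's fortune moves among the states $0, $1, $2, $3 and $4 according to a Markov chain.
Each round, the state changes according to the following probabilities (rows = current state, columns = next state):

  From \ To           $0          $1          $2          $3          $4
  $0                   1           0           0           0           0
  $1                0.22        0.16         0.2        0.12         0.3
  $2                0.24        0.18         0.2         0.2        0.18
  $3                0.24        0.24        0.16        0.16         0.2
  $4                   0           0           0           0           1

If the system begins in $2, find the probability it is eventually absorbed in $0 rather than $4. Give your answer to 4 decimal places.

0.5342

Let h(s) be the probability of absorption at $0 starting from transient state s. Then h($0) = 1 and h($4) = 0. By first-step analysis:
h($1) = 0.22·1 + 0.16·h($1) + 0.2·h($2) + 0.12·h($3) + 0.3·0
h($2) = 0.24·1 + 0.18·h($1) + 0.2·h($2) + 0.2·h($3) + 0.18·0
h($3) = 0.24·1 + 0.24·h($1) + 0.16·h($2) + 0.16·h($3) + 0.2·0
Solving: h($1) = 0.4634, h($2) = 0.5342, h($3) = 0.5199.
Starting from $2, the probability is 0.5342.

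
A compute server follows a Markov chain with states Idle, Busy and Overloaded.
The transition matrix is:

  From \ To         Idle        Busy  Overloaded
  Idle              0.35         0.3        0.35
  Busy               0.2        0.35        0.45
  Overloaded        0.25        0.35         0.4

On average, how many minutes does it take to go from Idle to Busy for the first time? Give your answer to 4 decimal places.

Let t(s) be the expected number of minutes to first reach Busy from state s, with t(Busy) = 0. Conditioning on the first minute:
t(Idle) = 1 + 0.35·t(Idle) + 0.35·t(Overloaded)
t(Overloaded) = 1 + 0.25·t(Idle) + 0.4·t(Overloaded)
Solving: t(Idle) = 3.1405, t(Overloaded) = 2.9752.
Expected minutes from Idle to Busy: 3.1405.

3.1405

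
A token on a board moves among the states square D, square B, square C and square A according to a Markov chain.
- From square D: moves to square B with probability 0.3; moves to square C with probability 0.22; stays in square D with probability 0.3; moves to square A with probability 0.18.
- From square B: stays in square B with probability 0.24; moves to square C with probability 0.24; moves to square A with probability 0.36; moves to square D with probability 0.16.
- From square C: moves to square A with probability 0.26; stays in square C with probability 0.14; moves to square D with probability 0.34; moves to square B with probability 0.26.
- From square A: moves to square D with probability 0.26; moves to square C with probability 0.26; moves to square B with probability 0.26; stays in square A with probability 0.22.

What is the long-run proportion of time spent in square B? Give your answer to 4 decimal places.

Let the stationary distribution be π with π = πP and π_1 + π_2 + π_3 + π_4 = 1.
π_1 = 0.3·π_1 + 0.16·π_2 + 0.34·π_3 + 0.26·π_4
π_2 = 0.3·π_1 + 0.24·π_2 + 0.26·π_3 + 0.26·π_4
π_3 = 0.22·π_1 + 0.24·π_2 + 0.14·π_3 + 0.26·π_4
Solving with the normalization constraint gives π = (0.2614, 0.2652, 0.2181, 0.2554).
So the stationary probability of square B is 0.2652.

0.2652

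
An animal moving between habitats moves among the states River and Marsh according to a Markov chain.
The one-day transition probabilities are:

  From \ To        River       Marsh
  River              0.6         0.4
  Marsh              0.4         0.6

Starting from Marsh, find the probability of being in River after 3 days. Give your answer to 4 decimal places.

0.4960

Propagate the distribution vector 3 days from Marsh.
After 0 days: (0.0000, 1.0000)
After 1 day: (0.4000, 0.6000)
After 2 days: (0.4800, 0.5200)
After 3 days: (0.4960, 0.5040)
P(in River after 3 days) = 0.4960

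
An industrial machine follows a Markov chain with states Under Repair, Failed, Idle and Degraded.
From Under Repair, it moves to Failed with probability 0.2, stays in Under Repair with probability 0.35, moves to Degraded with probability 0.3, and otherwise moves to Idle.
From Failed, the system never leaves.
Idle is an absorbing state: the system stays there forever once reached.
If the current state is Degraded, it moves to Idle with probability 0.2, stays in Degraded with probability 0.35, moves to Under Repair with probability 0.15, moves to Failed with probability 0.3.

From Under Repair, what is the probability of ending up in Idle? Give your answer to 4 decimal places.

0.4172

Let h(s) be the probability of absorption at Idle starting from transient state s. Then h(Idle) = 1 and h(Failed) = 0. By first-step analysis:
h(Under Repair) = 0.35·h(Under Repair) + 0.2·0 + 0.15·1 + 0.3·h(Degraded)
h(Degraded) = 0.15·h(Under Repair) + 0.3·0 + 0.2·1 + 0.35·h(Degraded)
Solving: h(Under Repair) = 0.4172, h(Degraded) = 0.4040.
Starting from Under Repair, the probability is 0.4172.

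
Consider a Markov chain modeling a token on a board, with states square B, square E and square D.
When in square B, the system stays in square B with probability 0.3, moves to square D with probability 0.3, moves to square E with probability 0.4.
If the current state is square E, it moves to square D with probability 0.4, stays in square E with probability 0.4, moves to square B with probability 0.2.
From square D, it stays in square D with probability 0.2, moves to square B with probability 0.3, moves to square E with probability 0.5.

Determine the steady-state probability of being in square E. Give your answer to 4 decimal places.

0.4312

Let the stationary distribution be π with π = πP and π_1 + π_2 + π_3 = 1.
π_1 = 0.3·π_1 + 0.2·π_2 + 0.3·π_3
π_2 = 0.4·π_1 + 0.4·π_2 + 0.5·π_3
Solving with the normalization constraint gives π = (0.2569, 0.4312, 0.3119).
So the stationary probability of square E is 0.4312.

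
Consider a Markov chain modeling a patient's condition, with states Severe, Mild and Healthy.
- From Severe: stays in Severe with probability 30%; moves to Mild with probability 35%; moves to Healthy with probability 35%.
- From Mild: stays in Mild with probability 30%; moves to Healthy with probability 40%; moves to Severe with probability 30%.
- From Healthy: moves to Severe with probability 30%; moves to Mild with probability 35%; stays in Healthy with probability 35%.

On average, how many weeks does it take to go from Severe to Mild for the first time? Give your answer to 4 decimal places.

Let t(s) be the expected number of weeks to first reach Mild from state s, with t(Mild) = 0. Conditioning on the first week:
t(Severe) = 1 + 0.3·t(Severe) + 0.35·t(Healthy)
t(Healthy) = 1 + 0.3·t(Severe) + 0.35·t(Healthy)
Solving: t(Severe) = 2.8571, t(Healthy) = 2.8571.
Expected weeks from Severe to Mild: 2.8571.

2.8571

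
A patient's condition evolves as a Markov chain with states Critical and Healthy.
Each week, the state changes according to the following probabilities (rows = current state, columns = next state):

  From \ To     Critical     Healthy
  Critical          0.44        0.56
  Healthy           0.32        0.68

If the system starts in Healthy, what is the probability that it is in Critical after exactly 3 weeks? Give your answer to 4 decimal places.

0.3630

Propagate the distribution vector 3 weeks from Healthy.
After 0 weeks: (0.0000, 1.0000)
After 1 week: (0.3200, 0.6800)
After 2 weeks: (0.3584, 0.6416)
After 3 weeks: (0.3630, 0.6370)
P(in Critical after 3 weeks) = 0.3630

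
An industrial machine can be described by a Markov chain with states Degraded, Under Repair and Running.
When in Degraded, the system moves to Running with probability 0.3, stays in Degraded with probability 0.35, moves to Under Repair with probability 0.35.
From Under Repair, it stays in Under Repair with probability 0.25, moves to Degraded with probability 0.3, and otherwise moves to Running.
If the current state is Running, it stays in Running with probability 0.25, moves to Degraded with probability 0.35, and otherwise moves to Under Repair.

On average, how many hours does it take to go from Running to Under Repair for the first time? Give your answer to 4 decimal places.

2.6144

Let t(s) be the expected number of hours to first reach Under Repair from state s, with t(Under Repair) = 0. Conditioning on the first hour:
t(Degraded) = 1 + 0.35·t(Degraded) + 0.3·t(Running)
t(Running) = 1 + 0.35·t(Degraded) + 0.25·t(Running)
Solving: t(Degraded) = 2.7451, t(Running) = 2.6144.
Expected hours from Running to Under Repair: 2.6144.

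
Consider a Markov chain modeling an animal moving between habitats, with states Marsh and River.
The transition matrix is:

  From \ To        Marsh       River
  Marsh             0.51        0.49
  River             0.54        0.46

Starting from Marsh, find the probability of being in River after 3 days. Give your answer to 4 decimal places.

Propagate the distribution vector 3 days from Marsh.
After 0 days: (1.0000, 0.0000)
After 1 day: (0.5100, 0.4900)
After 2 days: (0.5247, 0.4753)
After 3 days: (0.5243, 0.4757)
P(in River after 3 days) = 0.4757

0.4757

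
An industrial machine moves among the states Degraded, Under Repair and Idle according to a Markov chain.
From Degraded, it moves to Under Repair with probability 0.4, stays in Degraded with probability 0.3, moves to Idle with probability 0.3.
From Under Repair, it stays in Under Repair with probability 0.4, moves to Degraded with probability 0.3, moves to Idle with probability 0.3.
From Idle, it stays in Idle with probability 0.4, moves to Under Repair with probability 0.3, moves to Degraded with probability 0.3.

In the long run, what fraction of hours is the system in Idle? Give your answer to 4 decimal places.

Let the stationary distribution be π with π = πP and π_1 + π_2 + π_3 = 1.
π_1 = 0.3·π_1 + 0.3·π_2 + 0.3·π_3
π_2 = 0.4·π_1 + 0.4·π_2 + 0.3·π_3
Solving with the normalization constraint gives π = (0.3000, 0.3667, 0.3333).
So the stationary probability of Idle is 0.3333.

0.3333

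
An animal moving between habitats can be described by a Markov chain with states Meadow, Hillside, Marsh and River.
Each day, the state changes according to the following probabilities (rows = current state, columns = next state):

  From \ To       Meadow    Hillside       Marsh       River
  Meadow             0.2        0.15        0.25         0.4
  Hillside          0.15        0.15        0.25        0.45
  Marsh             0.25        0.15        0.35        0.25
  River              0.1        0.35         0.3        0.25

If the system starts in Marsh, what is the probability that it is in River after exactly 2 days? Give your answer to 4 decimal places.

0.3175

Propagate the distribution vector 2 days from Marsh.
After 0 days: (0.0000, 0.0000, 1.0000, 0.0000)
After 1 day: (0.2500, 0.1500, 0.3500, 0.2500)
After 2 days: (0.1850, 0.2000, 0.2975, 0.3175)
P(in River after 2 days) = 0.3175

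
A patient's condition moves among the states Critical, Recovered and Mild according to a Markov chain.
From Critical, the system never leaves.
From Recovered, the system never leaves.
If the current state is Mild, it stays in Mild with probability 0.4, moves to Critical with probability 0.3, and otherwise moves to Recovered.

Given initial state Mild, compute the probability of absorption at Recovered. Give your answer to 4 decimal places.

0.5000

Let h(s) be the probability of absorption at Recovered starting from transient state s. Then h(Recovered) = 1 and h(Critical) = 0. By first-step analysis:
h(Mild) = 0.3·0 + 0.3·1 + 0.4·h(Mild)
Solving: h(Mild) = 0.5000.
Starting from Mild, the probability is 0.5000.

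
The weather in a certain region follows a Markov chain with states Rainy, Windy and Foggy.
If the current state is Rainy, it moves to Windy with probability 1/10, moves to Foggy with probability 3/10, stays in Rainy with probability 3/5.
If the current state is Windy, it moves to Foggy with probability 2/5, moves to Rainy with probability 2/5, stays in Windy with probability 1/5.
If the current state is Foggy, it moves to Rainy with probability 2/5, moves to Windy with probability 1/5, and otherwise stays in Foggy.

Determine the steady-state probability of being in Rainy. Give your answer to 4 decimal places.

Let the stationary distribution be π with π = πP and π_1 + π_2 + π_3 = 1.
π_1 = 0.6·π_1 + 0.4·π_2 + 0.4·π_3
π_2 = 0.1·π_1 + 0.2·π_2 + 0.2·π_3
Solving with the normalization constraint gives π = (0.5000, 0.1500, 0.3500).
So the stationary probability of Rainy is 0.5000.

0.5000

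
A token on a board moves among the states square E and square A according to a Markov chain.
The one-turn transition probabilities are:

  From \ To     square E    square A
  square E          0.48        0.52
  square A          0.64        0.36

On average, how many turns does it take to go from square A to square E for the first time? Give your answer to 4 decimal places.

1.5625

Let t(s) be the expected number of turns to first reach square E from state s, with t(square E) = 0. Conditioning on the first turn:
t(square A) = 1 + 0.36·t(square A)
Solving: t(square A) = 1.5625.
Expected turns from square A to square E: 1.5625.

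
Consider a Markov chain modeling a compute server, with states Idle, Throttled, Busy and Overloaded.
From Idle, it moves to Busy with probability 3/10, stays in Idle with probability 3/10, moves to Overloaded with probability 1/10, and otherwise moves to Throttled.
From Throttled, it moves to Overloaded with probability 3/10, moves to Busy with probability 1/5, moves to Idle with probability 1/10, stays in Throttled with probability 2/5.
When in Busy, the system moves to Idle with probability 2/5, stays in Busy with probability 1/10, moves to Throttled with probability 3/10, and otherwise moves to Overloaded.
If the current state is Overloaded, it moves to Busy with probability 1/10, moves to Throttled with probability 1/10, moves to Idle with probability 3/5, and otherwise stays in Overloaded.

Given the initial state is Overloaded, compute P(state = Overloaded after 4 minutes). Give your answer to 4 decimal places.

0.1983

Propagate the distribution vector 4 minutes from Overloaded.
After 0 minutes: (0.0000, 0.0000, 0.0000, 1.0000)
After 1 minute: (0.6000, 0.1000, 0.1000, 0.2000)
After 2 minutes: (0.3500, 0.2700, 0.2300, 0.1500)
After 3 minutes: (0.3140, 0.2970, 0.1970, 0.1920)
After 4 minutes: (0.3179, 0.2913, 0.1925, 0.1983)
P(in Overloaded after 4 minutes) = 0.1983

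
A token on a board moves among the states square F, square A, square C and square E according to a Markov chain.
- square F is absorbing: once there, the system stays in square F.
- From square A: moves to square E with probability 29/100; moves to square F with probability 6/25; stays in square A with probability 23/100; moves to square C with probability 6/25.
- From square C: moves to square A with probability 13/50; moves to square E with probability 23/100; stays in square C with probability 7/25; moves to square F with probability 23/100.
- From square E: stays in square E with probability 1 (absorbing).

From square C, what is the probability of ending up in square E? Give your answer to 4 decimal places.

0.5132

Let h(s) be the probability of absorption at square E starting from transient state s. Then h(square E) = 1 and h(square F) = 0. By first-step analysis:
h(square A) = 0.24·0 + 0.23·h(square A) + 0.24·h(square C) + 0.29·1
h(square C) = 0.23·0 + 0.26·h(square A) + 0.28·h(square C) + 0.23·1
Solving: h(square A) = 0.5366, h(square C) = 0.5132.
Starting from square C, the probability is 0.5132.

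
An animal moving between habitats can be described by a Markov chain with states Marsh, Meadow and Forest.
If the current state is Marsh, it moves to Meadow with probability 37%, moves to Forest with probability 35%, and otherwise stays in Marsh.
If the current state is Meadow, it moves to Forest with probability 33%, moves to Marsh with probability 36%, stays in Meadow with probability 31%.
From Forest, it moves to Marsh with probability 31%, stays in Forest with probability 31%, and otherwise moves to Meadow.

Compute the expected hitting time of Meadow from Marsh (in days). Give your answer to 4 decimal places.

Let t(s) be the expected number of days to first reach Meadow from state s, with t(Meadow) = 0. Conditioning on the first day:
t(Marsh) = 1 + 0.28·t(Marsh) + 0.35·t(Forest)
t(Forest) = 1 + 0.31·t(Marsh) + 0.31·t(Forest)
Solving: t(Marsh) = 2.6783, t(Forest) = 2.6526.
Expected days from Marsh to Meadow: 2.6783.

2.6783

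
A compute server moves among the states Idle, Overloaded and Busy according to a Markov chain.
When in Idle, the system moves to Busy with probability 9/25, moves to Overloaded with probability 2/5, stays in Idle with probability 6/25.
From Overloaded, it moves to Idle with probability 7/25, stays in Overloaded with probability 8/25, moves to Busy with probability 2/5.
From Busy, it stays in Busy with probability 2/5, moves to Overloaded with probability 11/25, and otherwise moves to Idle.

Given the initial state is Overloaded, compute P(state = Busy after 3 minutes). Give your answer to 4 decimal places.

Propagate the distribution vector 3 minutes from Overloaded.
After 0 minutes: (0.0000, 1.0000, 0.0000)
After 1 minute: (0.2800, 0.3200, 0.4000)
After 2 minutes: (0.2208, 0.3904, 0.3888)
After 3 minutes: (0.2245, 0.3843, 0.3912)
P(in Busy after 3 minutes) = 0.3912

0.3912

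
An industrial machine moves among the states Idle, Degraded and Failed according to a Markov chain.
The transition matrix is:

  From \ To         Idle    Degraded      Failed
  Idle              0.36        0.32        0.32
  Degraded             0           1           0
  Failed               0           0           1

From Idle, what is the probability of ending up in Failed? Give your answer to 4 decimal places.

Let h(s) be the probability of absorption at Failed starting from transient state s. Then h(Failed) = 1 and h(Degraded) = 0. By first-step analysis:
h(Idle) = 0.36·h(Idle) + 0.32·0 + 0.32·1
Solving: h(Idle) = 0.5000.
Starting from Idle, the probability is 0.5000.

0.5000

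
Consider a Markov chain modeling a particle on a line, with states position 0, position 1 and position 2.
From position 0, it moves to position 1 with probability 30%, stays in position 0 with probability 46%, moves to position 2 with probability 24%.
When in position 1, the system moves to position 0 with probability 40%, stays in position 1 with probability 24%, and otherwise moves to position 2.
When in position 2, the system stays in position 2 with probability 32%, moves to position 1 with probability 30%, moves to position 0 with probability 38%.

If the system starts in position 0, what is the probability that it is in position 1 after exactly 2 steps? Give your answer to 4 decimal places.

0.2820

Sum over the intermediate state after 1 step:
P = P(position 0→position 0)·P(position 0→position 1) + P(position 0→position 1)·P(position 1→position 1) + P(position 0→position 2)·P(position 2→position 1)
  = 0.46×0.3 + 0.3×0.24 + 0.24×0.3
  = 0.1380 + 0.0720 + 0.0720 = 0.2820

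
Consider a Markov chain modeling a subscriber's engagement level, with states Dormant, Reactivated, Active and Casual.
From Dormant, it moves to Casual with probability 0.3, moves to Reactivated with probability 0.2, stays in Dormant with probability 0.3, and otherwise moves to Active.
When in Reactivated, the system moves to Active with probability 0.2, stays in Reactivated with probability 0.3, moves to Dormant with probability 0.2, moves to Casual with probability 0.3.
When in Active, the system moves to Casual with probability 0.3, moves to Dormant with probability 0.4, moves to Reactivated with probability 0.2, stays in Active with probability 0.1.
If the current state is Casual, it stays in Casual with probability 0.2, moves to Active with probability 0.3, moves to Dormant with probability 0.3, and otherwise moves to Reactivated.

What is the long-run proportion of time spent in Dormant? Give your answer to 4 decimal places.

Let the stationary distribution be π with π = πP and π_1 + π_2 + π_3 + π_4 = 1.
π_1 = 0.3·π_1 + 0.2·π_2 + 0.4·π_3 + 0.3·π_4
π_2 = 0.2·π_1 + 0.3·π_2 + 0.2·π_3 + 0.2·π_4
π_3 = 0.2·π_1 + 0.2·π_2 + 0.1·π_3 + 0.3·π_4
Solving with the normalization constraint gives π = (0.2984, 0.2222, 0.2066, 0.2727).
So the stationary probability of Dormant is 0.2984.

0.2984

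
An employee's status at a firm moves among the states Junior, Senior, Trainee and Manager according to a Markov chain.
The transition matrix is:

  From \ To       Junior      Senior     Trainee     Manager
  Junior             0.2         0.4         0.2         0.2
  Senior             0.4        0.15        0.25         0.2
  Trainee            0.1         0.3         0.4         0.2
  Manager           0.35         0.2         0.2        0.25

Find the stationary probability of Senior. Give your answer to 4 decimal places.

0.2650

Let the stationary distribution be π with π = πP and π_1 + π_2 + π_3 + π_4 = 1.
π_1 = 0.2·π_1 + 0.4·π_2 + 0.1·π_3 + 0.35·π_4
π_2 = 0.4·π_1 + 0.15·π_2 + 0.3·π_3 + 0.2·π_4
π_3 = 0.2·π_1 + 0.25·π_2 + 0.4·π_3 + 0.2·π_4
Solving with the normalization constraint gives π = (0.2579, 0.2650, 0.2666, 0.2105).
So the stationary probability of Senior is 0.2650.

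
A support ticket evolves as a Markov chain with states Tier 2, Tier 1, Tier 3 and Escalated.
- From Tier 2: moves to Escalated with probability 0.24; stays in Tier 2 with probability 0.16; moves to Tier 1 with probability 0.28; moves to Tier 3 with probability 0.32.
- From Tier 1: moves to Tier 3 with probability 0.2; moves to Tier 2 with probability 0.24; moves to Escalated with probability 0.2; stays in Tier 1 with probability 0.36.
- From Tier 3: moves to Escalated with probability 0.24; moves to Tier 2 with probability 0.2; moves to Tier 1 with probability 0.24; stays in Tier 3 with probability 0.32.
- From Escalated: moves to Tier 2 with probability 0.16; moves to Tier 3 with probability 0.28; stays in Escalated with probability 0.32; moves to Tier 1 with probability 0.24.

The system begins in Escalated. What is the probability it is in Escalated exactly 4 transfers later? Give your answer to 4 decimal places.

Propagate the distribution vector 4 transfers from Escalated.
After 0 transfers: (0.0000, 0.0000, 0.0000, 1.0000)
After 1 transfer: (0.1600, 0.2400, 0.2800, 0.3200)
After 2 transfers: (0.1904, 0.2752, 0.2784, 0.2560)
After 3 transfers: (0.1932, 0.2806, 0.2767, 0.2495)
After 4 transfers: (0.1935, 0.2814, 0.2763, 0.2487)
P(in Escalated after 4 transfers) = 0.2487

0.2487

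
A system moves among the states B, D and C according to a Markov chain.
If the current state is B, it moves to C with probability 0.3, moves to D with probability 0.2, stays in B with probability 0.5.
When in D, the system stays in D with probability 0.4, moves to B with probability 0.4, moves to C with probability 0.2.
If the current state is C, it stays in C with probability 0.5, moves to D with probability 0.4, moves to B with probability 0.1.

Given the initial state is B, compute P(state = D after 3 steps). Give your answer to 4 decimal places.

Propagate the distribution vector 3 steps from B.
After 0 steps: (1.0000, 0.0000, 0.0000)
After 1 step: (0.5000, 0.2000, 0.3000)
After 2 steps: (0.3600, 0.3000, 0.3400)
After 3 steps: (0.3340, 0.3280, 0.3380)
P(in D after 3 steps) = 0.3280

0.3280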